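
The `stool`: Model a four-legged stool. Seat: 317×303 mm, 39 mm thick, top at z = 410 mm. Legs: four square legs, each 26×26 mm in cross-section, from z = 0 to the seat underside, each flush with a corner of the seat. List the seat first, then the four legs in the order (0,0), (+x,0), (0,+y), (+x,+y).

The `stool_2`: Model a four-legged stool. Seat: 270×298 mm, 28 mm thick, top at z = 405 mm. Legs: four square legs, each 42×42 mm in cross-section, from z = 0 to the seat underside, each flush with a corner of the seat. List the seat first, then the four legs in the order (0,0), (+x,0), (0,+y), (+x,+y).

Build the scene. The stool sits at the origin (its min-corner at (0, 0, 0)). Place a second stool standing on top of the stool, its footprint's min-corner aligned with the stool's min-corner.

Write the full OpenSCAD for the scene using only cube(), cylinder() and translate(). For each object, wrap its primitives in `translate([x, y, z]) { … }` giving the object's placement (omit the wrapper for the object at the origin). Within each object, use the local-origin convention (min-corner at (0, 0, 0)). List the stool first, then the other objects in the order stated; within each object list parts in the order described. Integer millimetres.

translate([0, 0, 371]) cube([317, 303, 39]);
cube([26, 26, 371]);
translate([291, 0, 0]) cube([26, 26, 371]);
translate([0, 277, 0]) cube([26, 26, 371]);
translate([291, 277, 0]) cube([26, 26, 371]);
translate([0, 0, 410]) {
  translate([0, 0, 377]) cube([270, 298, 28]);
  cube([42, 42, 377]);
  translate([228, 0, 0]) cube([42, 42, 377]);
  translate([0, 256, 0]) cube([42, 42, 377]);
  translate([228, 256, 0]) cube([42, 42, 377]);
}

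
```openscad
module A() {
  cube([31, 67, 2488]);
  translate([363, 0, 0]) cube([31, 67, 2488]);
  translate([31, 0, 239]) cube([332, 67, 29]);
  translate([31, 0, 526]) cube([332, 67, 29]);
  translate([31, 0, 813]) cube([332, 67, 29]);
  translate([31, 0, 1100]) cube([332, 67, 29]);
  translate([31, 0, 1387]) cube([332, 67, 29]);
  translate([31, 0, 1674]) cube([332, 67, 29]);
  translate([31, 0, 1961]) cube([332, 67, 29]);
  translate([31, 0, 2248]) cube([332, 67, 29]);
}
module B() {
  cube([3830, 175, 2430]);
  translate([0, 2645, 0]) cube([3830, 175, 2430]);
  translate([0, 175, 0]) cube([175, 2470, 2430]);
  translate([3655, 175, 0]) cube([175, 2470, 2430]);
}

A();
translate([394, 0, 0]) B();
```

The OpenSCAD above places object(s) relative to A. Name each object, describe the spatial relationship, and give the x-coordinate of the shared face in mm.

A is a ladder. B is a house frame. The house frame is against the ladder's +x side, with their −y faces flush. The x-coordinate of the shared face is 394 mm.

The ladder's +x face and the house frame's −x face are both at x = 394 mm.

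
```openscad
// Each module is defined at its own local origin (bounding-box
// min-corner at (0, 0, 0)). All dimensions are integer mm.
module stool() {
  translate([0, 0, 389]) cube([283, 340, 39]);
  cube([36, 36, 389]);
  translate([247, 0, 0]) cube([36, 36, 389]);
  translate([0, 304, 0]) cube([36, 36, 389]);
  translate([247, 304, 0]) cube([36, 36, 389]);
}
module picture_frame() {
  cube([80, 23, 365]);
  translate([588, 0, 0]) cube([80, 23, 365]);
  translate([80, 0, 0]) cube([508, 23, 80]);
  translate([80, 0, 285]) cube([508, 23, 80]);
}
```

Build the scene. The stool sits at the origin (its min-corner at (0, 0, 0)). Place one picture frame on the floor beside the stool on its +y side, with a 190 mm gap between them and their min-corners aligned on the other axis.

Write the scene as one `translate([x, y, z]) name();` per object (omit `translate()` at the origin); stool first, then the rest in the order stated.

stool();
translate([0, 530, 0]) picture_frame();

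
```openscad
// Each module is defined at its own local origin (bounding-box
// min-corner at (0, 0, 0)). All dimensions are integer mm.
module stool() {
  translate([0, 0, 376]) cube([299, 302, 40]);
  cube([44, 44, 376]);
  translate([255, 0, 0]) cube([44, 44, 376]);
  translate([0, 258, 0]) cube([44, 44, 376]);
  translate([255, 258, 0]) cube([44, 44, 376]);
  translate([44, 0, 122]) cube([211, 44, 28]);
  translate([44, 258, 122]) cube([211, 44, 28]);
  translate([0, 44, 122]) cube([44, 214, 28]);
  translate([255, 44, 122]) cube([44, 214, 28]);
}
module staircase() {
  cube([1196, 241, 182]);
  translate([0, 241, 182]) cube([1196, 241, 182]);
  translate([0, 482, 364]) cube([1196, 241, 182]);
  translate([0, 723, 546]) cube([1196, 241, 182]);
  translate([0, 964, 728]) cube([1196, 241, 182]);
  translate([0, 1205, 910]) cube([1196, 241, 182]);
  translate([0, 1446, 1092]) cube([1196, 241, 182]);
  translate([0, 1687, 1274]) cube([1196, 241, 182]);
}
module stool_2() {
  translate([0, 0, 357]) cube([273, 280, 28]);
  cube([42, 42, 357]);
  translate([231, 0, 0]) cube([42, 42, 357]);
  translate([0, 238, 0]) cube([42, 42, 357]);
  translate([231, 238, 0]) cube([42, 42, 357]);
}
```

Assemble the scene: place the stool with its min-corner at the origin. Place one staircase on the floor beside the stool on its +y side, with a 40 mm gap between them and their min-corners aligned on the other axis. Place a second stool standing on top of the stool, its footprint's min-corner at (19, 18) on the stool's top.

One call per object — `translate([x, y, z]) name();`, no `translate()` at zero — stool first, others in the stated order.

stool();
translate([0, 342, 0]) staircase();
translate([19, 18, 416]) stool_2();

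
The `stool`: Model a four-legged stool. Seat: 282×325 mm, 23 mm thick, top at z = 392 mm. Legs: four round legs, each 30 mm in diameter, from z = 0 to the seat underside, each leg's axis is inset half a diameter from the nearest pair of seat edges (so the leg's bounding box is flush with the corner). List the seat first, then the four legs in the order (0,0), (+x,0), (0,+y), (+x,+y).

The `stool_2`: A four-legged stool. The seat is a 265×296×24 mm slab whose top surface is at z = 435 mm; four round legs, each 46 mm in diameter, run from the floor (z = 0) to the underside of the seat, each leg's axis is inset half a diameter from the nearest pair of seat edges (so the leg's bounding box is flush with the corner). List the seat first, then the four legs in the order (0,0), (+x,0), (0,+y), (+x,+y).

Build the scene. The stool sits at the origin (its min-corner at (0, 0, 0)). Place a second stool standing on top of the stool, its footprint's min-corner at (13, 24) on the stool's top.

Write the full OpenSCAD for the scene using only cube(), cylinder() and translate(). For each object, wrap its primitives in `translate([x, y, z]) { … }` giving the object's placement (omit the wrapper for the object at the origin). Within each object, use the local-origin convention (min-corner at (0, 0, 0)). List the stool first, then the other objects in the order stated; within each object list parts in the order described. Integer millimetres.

translate([0, 0, 369]) cube([282, 325, 23]);
translate([15, 15, 0]) cylinder(h = 369, r = 15);
translate([267, 15, 0]) cylinder(h = 369, r = 15);
translate([15, 310, 0]) cylinder(h = 369, r = 15);
translate([267, 310, 0]) cylinder(h = 369, r = 15);
translate([13, 24, 392]) {
  translate([0, 0, 411]) cube([265, 296, 24]);
  translate([23, 23, 0]) cylinder(h = 411, r = 23);
  translate([242, 23, 0]) cylinder(h = 411, r = 23);
  translate([23, 273, 0]) cylinder(h = 411, r = 23);
  translate([242, 273, 0]) cylinder(h = 411, r = 23);
}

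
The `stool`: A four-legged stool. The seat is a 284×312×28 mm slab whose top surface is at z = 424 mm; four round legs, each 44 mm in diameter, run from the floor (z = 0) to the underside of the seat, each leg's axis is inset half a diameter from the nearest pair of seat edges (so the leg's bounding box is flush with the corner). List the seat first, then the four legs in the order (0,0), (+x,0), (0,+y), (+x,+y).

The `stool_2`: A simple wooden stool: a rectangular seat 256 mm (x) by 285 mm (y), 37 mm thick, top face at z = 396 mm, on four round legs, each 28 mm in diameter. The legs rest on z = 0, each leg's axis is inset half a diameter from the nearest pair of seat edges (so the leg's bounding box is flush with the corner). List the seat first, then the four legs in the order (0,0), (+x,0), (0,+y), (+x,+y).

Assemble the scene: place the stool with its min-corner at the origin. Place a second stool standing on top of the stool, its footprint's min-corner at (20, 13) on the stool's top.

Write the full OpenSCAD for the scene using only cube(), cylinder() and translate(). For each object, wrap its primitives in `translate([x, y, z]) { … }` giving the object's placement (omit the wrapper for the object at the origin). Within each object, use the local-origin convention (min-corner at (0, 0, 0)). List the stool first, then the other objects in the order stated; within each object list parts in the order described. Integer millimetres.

translate([0, 0, 396]) cube([284, 312, 28]);
translate([22, 22, 0]) cylinder(h = 396, r = 22);
translate([262, 22, 0]) cylinder(h = 396, r = 22);
translate([22, 290, 0]) cylinder(h = 396, r = 22);
translate([262, 290, 0]) cylinder(h = 396, r = 22);
translate([20, 13, 424]) {
  translate([0, 0, 359]) cube([256, 285, 37]);
  translate([14, 14, 0]) cylinder(h = 359, r = 14);
  translate([242, 14, 0]) cylinder(h = 359, r = 14);
  translate([14, 271, 0]) cylinder(h = 359, r = 14);
  translate([242, 271, 0]) cylinder(h = 359, r = 14);
}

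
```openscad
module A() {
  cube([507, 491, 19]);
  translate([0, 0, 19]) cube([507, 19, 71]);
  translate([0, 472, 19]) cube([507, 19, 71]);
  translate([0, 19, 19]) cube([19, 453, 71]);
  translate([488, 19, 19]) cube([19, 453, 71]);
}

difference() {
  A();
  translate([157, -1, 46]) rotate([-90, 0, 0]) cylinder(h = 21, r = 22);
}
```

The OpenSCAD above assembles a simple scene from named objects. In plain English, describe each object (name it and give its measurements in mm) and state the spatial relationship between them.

A is an open-topped rectangular box: outside dimensions 507×491×90 mm, with a uniform wall and base thickness of 19 mm. The base is a full 507×491 slab on the floor; four walls sit on top of the base. The front and back walls (the −y and +y sides) span the full width; the two side walls fit between them.

The open box has a circular hole of radius 22 mm through its front wall, centred at (x = 157, z = 46).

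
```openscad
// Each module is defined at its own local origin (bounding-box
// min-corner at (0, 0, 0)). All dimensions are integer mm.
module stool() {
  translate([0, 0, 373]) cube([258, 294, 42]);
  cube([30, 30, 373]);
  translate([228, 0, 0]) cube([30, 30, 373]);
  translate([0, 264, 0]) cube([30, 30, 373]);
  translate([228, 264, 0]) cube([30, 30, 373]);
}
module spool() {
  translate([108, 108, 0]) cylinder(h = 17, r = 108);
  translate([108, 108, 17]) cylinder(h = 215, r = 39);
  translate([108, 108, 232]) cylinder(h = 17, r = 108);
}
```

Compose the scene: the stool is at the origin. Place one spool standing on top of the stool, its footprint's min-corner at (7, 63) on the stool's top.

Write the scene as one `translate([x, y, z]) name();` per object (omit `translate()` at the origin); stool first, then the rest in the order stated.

stool();
translate([7, 63, 415]) spool();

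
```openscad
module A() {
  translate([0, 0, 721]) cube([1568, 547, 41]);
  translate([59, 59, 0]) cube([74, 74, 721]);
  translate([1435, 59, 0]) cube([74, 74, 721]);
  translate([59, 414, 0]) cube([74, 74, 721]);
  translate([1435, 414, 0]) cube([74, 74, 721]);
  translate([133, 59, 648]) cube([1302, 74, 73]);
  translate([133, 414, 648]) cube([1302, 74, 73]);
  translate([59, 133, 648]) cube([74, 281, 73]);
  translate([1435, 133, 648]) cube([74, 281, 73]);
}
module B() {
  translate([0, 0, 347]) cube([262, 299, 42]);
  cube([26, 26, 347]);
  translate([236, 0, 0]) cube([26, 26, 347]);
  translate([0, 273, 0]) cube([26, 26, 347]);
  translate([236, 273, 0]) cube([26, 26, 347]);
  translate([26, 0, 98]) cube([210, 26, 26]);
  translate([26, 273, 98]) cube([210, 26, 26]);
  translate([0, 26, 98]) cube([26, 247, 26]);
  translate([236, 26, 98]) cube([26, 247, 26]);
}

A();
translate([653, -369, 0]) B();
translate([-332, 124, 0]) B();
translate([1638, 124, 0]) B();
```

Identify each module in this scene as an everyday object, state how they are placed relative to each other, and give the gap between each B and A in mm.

Each stool's nearest face is 70 mm from the table's bounding box.

A is a table. B is a stool. Three stools sit around the table at the −y, −x, +x sides. The gap between each stool and the table is 70 mm.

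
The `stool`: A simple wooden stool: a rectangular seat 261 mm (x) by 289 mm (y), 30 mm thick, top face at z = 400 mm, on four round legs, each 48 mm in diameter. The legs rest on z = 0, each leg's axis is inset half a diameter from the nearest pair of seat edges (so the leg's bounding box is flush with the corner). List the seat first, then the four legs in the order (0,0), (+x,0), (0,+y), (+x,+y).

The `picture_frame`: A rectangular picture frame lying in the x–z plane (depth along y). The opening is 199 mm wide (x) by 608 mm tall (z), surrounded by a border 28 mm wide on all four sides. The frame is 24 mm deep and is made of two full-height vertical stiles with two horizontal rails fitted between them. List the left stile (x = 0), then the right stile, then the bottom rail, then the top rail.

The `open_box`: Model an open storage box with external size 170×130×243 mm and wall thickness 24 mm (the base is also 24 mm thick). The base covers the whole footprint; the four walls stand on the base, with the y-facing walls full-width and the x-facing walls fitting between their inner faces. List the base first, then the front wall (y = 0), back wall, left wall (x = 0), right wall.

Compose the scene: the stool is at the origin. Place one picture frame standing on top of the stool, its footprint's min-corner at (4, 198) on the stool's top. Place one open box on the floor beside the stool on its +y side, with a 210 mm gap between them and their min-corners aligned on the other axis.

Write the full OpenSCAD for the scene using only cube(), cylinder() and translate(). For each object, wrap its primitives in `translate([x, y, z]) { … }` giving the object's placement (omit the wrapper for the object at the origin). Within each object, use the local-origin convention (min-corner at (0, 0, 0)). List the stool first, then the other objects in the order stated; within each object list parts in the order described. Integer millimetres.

translate([0, 0, 370]) cube([261, 289, 30]);
translate([24, 24, 0]) cylinder(h = 370, r = 24);
translate([237, 24, 0]) cylinder(h = 370, r = 24);
translate([24, 265, 0]) cylinder(h = 370, r = 24);
translate([237, 265, 0]) cylinder(h = 370, r = 24);
translate([4, 198, 400]) {
  cube([28, 24, 664]);
  translate([227, 0, 0]) cube([28, 24, 664]);
  translate([28, 0, 0]) cube([199, 24, 28]);
  translate([28, 0, 636]) cube([199, 24, 28]);
}
translate([0, 499, 0]) {
  cube([170, 130, 24]);
  translate([0, 0, 24]) cube([170, 24, 219]);
  translate([0, 106, 24]) cube([170, 24, 219]);
  translate([0, 24, 24]) cube([24, 82, 219]);
  translate([146, 24, 24]) cube([24, 82, 219]);
}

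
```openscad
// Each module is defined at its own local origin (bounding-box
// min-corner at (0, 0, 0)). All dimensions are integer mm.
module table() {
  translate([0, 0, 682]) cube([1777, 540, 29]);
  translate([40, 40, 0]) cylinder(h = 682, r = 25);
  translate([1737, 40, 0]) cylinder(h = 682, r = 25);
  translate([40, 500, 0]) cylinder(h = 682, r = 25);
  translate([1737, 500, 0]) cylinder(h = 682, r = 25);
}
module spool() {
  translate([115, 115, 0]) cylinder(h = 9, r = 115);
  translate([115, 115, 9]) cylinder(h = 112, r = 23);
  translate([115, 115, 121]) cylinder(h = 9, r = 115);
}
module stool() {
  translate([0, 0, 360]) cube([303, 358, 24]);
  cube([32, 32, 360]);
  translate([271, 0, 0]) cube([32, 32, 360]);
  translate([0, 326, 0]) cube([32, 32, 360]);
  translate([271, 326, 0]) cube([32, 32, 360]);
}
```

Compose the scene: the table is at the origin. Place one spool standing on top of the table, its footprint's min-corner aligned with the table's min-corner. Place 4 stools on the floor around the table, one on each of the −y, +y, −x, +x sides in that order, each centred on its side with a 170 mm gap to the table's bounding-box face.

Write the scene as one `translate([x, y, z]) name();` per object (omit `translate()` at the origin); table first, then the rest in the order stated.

table();
translate([0, 0, 711]) spool();
translate([737, -528, 0]) stool();
translate([737, 710, 0]) stool();
translate([-473, 91, 0]) stool();
translate([1947, 91, 0]) stool();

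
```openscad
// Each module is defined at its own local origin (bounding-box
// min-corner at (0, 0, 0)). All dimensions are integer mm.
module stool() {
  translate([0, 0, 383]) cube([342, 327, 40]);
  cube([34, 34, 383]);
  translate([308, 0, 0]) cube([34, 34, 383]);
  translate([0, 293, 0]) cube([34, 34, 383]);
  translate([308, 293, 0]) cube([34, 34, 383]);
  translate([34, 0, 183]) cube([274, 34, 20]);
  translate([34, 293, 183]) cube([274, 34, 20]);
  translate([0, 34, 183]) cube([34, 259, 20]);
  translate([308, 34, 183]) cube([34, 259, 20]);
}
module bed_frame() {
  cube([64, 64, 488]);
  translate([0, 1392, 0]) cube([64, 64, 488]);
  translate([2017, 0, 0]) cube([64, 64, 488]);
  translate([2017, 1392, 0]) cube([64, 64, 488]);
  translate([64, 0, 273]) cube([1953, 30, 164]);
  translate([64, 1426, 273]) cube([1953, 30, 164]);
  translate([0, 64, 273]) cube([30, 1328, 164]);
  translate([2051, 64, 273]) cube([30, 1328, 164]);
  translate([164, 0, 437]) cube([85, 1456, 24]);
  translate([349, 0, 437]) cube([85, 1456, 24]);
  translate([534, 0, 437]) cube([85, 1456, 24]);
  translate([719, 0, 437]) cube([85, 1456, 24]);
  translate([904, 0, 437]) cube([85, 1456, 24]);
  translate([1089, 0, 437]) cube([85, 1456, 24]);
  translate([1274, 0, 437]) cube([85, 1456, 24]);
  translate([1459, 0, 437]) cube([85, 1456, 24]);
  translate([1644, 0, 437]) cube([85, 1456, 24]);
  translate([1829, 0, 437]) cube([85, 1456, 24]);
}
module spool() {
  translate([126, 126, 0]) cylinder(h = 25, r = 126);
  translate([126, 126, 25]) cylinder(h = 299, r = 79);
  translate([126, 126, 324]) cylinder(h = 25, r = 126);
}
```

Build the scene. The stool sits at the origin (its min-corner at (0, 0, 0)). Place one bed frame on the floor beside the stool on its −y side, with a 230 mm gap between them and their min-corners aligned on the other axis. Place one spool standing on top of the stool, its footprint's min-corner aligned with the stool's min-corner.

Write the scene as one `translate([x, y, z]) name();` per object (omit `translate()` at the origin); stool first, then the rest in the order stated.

stool();
translate([0, -1686, 0]) bed_frame();
translate([0, 0, 423]) spool();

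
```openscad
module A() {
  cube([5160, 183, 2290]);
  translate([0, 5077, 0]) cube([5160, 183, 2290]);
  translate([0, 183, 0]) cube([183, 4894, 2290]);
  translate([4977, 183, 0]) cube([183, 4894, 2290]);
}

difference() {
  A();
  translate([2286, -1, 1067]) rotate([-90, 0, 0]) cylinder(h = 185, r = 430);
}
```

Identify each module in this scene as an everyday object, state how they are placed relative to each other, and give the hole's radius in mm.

A is a house frame. The house frame has a circular hole through its front wall. The hole's radius is 430 mm.

The subtracted cylinder has r = 430 mm.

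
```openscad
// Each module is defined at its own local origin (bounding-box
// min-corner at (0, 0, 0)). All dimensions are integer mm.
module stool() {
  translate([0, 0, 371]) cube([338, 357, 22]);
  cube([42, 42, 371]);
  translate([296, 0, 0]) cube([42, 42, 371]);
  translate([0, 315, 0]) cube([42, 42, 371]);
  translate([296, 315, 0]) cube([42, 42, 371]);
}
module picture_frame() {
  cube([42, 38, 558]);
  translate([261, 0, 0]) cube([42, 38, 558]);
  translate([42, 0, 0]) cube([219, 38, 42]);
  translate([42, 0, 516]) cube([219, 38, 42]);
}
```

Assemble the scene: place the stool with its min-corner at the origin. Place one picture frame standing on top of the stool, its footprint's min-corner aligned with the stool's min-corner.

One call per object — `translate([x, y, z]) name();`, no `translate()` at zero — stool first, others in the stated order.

stool();
translate([0, 0, 393]) picture_frame();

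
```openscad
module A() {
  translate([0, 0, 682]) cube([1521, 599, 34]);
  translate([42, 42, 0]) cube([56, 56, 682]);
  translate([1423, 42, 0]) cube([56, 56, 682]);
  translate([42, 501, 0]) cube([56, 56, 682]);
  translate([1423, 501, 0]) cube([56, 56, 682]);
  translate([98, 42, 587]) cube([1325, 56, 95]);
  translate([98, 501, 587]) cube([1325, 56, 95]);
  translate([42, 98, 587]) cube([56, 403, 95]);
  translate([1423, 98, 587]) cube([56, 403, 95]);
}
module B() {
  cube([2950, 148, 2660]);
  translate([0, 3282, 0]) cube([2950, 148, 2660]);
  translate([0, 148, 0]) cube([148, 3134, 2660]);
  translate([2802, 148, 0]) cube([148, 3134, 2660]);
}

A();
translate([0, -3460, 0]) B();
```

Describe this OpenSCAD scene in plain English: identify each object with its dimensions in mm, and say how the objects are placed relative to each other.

A is a table: top 1521 mm (x) × 599 mm (y), 34 mm thick, upper face at z = 716 mm, on four 56×56 mm square legs, each inset 42 mm from the nearest pair of top edges, running from z = 0 to the bottom of the top. Four apron rails, 56 mm thick and 95 mm tall, run between adjacent legs with their top edges flush with the underside of the top and their outer faces flush with the legs' outer faces.

B is the wall frame of a small rectangular building: four walls, each 2660 mm tall and 148 mm thick, enclosing a footprint 2950 mm (x) by 3430 mm (y) outside-to-outside, with no floor or roof. The front and back walls (the −y and +y sides) span the full width; the two side walls fit between them.

The house frame is on the floor beside the table on its −y side.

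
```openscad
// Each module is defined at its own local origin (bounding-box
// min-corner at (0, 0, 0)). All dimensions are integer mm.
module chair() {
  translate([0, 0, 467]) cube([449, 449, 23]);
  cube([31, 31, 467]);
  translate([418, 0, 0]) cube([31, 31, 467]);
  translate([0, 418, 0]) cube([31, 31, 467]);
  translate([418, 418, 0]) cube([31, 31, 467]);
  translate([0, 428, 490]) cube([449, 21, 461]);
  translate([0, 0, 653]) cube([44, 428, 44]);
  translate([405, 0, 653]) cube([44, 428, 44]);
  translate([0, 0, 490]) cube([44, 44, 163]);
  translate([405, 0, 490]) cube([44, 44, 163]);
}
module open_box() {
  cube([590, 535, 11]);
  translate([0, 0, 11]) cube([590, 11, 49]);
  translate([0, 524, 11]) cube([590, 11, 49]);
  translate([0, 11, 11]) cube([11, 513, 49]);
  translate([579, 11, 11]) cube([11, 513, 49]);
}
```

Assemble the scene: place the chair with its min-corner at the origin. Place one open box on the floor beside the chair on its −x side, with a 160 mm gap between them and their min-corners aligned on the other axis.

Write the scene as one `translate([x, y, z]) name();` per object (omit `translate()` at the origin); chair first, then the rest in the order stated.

chair();
translate([-750, 0, 0]) open_box();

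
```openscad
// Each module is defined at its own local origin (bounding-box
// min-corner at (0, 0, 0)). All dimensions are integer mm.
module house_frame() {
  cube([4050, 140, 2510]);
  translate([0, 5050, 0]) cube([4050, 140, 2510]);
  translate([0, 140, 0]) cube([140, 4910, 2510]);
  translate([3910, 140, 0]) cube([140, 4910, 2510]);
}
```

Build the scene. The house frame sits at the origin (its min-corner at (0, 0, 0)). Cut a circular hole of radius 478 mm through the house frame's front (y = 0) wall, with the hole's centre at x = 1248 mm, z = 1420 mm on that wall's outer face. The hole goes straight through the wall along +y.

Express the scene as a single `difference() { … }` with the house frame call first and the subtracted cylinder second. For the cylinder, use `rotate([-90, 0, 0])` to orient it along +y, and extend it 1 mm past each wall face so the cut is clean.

difference() {
  house_frame();
  translate([1248, -1, 1420]) rotate([-90, 0, 0]) cylinder(h = 142, r = 478);
}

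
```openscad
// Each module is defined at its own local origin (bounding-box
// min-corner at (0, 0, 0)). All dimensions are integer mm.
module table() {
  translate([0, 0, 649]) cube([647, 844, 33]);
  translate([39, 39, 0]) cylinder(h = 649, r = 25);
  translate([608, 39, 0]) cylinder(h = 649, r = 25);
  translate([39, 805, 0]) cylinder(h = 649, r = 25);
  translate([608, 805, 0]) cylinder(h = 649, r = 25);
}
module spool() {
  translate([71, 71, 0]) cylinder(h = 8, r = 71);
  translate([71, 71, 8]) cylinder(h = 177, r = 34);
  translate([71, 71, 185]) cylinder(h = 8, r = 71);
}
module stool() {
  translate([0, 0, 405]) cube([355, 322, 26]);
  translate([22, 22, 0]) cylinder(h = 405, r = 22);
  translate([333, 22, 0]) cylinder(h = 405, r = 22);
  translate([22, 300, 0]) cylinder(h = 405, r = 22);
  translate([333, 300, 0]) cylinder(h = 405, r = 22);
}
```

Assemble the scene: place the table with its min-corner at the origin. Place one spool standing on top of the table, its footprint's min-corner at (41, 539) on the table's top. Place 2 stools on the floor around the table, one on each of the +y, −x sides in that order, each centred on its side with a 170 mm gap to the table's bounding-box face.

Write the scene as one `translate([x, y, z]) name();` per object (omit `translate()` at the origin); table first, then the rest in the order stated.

table();
translate([41, 539, 682]) spool();
translate([146, 1014, 0]) stool();
translate([-525, 261, 0]) stool();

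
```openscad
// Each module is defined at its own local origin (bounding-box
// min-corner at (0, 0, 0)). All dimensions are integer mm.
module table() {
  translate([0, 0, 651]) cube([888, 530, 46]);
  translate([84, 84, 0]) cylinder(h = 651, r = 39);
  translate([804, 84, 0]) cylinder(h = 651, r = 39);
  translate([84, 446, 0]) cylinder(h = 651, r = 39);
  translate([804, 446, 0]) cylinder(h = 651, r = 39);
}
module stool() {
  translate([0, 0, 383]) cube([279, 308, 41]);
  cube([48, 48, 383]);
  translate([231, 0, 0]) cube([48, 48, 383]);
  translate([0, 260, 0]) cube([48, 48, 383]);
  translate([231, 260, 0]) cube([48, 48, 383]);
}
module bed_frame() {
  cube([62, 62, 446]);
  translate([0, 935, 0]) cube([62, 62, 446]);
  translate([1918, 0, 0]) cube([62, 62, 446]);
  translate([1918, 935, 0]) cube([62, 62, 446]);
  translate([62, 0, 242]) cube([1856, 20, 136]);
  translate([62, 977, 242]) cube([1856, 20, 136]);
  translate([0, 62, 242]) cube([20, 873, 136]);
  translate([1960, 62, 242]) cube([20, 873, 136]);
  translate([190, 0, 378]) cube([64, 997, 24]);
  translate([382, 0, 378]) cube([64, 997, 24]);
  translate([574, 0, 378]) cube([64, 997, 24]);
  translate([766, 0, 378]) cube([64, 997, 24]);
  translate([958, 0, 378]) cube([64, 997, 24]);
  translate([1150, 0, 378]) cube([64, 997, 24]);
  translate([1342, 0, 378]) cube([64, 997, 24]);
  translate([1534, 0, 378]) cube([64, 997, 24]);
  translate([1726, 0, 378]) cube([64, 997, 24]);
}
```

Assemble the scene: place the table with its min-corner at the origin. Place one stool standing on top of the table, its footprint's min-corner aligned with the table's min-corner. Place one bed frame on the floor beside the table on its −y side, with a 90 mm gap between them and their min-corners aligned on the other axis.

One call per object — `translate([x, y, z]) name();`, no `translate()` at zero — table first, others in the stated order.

table();
translate([0, 0, 697]) stool();
translate([0, -1087, 0]) bed_frame();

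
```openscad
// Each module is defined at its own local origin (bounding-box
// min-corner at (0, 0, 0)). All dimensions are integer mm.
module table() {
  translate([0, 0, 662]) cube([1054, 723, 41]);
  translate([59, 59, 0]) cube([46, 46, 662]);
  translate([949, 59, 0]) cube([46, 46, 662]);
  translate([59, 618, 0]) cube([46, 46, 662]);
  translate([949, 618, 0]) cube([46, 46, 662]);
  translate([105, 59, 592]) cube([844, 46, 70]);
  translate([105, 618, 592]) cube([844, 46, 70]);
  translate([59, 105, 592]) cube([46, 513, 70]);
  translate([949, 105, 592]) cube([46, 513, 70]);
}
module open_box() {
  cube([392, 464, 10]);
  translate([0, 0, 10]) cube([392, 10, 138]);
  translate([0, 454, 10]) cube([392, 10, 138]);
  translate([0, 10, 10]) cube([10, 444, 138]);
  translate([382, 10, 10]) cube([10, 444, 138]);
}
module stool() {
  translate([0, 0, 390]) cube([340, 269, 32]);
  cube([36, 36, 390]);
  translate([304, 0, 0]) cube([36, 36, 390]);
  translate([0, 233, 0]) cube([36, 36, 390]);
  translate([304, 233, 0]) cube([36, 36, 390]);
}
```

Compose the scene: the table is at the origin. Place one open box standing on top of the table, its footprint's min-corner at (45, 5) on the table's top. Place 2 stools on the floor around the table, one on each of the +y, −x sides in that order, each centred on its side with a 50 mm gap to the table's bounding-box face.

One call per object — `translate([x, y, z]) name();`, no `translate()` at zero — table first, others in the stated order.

table();
translate([45, 5, 703]) open_box();
translate([357, 773, 0]) stool();
translate([-390, 227, 0]) stool();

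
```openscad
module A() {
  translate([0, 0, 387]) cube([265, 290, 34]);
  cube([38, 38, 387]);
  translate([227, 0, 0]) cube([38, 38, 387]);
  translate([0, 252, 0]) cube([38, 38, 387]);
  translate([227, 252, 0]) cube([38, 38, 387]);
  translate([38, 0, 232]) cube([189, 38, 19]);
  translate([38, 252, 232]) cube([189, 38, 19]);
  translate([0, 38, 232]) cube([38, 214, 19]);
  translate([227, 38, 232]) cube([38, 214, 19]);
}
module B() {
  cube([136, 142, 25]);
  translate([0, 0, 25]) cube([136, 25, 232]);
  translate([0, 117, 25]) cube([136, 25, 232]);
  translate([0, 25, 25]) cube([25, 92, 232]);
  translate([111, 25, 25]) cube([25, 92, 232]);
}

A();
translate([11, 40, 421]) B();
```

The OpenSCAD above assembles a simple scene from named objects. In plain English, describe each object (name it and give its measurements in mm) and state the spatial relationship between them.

A is a four-legged stool. The seat is 265×290 mm, 34 mm thick, top at z = 421 mm. It stands on four square legs, each 38×38 mm in cross-section, from z = 0 to the seat underside, each flush with a corner of the seat. Four stretchers, 38 mm wide and 19 mm tall, connect adjacent legs with their undersides at z = 232 mm, each running between the inner faces of the legs it joins and aligned with the legs' outer faces on the other axis.

B is an open-topped rectangular box: outside dimensions 136×142×257 mm, with a uniform wall and base thickness of 25 mm. The base is a full 136×142 slab on the floor; four walls sit on top of the base. The front and back walls (the −y and +y sides) span the full width; the two side walls fit between them.

The open box is on top of the stool.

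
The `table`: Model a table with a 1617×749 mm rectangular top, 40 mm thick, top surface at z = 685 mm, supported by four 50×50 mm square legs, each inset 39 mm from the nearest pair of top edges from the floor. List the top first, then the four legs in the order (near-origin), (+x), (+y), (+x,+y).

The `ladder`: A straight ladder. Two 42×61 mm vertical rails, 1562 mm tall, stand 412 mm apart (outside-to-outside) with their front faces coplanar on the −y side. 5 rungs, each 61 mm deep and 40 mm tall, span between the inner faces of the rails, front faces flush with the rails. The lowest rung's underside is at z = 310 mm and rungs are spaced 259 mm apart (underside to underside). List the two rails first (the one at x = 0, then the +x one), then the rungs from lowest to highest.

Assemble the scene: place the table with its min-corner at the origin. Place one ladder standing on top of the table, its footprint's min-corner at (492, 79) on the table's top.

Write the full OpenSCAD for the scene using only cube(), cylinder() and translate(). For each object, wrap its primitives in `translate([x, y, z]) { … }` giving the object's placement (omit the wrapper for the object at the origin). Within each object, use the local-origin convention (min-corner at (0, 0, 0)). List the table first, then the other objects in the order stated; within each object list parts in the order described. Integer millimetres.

translate([0, 0, 645]) cube([1617, 749, 40]);
translate([39, 39, 0]) cube([50, 50, 645]);
translate([1528, 39, 0]) cube([50, 50, 645]);
translate([39, 660, 0]) cube([50, 50, 645]);
translate([1528, 660, 0]) cube([50, 50, 645]);
translate([492, 79, 685]) {
  cube([42, 61, 1562]);
  translate([370, 0, 0]) cube([42, 61, 1562]);
  translate([42, 0, 310]) cube([328, 61, 40]);
  translate([42, 0, 569]) cube([328, 61, 40]);
  translate([42, 0, 828]) cube([328, 61, 40]);
  translate([42, 0, 1087]) cube([328, 61, 40]);
  translate([42, 0, 1346]) cube([328, 61, 40]);
}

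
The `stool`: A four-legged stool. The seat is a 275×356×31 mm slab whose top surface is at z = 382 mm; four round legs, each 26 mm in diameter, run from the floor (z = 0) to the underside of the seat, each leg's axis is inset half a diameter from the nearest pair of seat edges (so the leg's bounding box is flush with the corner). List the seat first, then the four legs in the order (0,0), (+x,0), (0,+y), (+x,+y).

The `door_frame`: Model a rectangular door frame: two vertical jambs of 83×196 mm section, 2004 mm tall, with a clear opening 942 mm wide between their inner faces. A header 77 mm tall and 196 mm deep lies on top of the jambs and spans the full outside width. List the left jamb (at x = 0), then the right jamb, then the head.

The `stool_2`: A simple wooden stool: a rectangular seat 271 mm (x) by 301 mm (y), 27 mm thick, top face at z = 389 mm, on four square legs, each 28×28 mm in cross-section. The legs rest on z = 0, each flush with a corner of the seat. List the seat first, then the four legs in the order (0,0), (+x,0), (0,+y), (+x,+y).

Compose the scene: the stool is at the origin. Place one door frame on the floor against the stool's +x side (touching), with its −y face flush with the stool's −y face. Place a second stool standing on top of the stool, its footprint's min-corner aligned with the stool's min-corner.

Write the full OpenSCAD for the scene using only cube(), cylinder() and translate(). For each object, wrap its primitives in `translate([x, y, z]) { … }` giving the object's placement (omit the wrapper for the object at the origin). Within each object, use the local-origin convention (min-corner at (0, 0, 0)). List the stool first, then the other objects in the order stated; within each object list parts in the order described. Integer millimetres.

translate([0, 0, 351]) cube([275, 356, 31]);
translate([13, 13, 0]) cylinder(h = 351, r = 13);
translate([262, 13, 0]) cylinder(h = 351, r = 13);
translate([13, 343, 0]) cylinder(h = 351, r = 13);
translate([262, 343, 0]) cylinder(h = 351, r = 13);
translate([275, 0, 0]) {
  cube([83, 196, 2004]);
  translate([1025, 0, 0]) cube([83, 196, 2004]);
  translate([0, 0, 2004]) cube([1108, 196, 77]);
}
translate([0, 0, 382]) {
  translate([0, 0, 362]) cube([271, 301, 27]);
  cube([28, 28, 362]);
  translate([243, 0, 0]) cube([28, 28, 362]);
  translate([0, 273, 0]) cube([28, 28, 362]);
  translate([243, 273, 0]) cube([28, 28, 362]);
}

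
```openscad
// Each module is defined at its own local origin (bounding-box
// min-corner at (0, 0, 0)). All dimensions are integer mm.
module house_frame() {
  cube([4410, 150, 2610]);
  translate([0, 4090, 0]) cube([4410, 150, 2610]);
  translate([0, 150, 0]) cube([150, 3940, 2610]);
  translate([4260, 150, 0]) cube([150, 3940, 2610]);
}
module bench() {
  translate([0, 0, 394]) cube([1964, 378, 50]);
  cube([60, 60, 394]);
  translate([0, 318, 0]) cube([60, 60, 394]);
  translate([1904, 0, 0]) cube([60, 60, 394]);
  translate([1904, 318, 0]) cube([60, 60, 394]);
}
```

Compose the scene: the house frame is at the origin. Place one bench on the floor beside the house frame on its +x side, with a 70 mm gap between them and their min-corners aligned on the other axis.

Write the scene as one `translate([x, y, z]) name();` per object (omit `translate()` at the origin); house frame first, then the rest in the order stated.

house_frame();
translate([4480, 0, 0]) bench();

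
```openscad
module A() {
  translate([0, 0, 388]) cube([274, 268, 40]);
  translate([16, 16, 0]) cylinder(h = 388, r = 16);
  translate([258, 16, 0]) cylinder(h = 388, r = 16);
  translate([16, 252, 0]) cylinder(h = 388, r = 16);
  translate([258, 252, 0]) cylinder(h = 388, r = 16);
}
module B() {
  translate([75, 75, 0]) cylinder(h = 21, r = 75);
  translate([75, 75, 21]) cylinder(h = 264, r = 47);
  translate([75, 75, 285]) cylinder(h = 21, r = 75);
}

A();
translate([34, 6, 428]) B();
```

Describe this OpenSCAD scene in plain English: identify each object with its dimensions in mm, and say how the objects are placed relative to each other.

A is a simple wooden stool: a rectangular seat 274 mm (x) by 268 mm (y), 40 mm thick, top face at z = 428 mm, on four round legs, each 32 mm in diameter. The legs rest on z = 0, each leg's axis is inset half a diameter from the nearest pair of seat edges (so the leg's bounding box is flush with the corner).

B is a spool: two coaxial disc flanges of radius 75 mm and thickness 21 mm, joined by a core cylinder of radius 47 mm and height 264 mm. The lower flange rests on z = 0 and the three cylinders share a vertical axis.

The spool is on top of the stool.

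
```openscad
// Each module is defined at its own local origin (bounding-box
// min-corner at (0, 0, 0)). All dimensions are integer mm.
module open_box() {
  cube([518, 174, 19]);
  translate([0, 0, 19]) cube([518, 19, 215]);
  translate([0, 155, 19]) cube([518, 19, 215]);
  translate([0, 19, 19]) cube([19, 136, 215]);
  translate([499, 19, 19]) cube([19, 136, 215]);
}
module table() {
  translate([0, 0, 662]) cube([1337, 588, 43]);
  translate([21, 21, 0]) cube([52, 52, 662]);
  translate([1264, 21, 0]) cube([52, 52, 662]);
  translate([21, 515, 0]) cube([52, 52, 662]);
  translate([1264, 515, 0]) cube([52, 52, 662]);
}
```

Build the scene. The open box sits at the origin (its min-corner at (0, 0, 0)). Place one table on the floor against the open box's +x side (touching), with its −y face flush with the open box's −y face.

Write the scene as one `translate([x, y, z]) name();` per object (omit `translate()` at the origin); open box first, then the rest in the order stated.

open_box();
translate([518, 0, 0]) table();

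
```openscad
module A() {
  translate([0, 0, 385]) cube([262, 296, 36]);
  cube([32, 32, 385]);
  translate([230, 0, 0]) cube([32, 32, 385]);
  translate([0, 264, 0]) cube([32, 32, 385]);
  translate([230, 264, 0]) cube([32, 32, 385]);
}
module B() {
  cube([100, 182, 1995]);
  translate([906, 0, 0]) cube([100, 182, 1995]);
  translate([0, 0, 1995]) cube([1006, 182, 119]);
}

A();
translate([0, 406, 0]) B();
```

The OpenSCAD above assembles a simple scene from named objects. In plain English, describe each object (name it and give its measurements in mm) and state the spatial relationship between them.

A is a four-legged stool. The seat is 262×296 mm, 36 mm thick, top at z = 421 mm. It stands on four square legs, each 32×32 mm in cross-section, from z = 0 to the seat underside, each flush with a corner of the seat.

B is a rectangular door frame: two vertical jambs of 100×182 mm section, 1995 mm tall, with a clear opening 806 mm wide between their inner faces. A header 119 mm tall and 182 mm deep lies on top of the jambs and spans the full outside width.

The door frame is on the floor beside the stool on its +y side.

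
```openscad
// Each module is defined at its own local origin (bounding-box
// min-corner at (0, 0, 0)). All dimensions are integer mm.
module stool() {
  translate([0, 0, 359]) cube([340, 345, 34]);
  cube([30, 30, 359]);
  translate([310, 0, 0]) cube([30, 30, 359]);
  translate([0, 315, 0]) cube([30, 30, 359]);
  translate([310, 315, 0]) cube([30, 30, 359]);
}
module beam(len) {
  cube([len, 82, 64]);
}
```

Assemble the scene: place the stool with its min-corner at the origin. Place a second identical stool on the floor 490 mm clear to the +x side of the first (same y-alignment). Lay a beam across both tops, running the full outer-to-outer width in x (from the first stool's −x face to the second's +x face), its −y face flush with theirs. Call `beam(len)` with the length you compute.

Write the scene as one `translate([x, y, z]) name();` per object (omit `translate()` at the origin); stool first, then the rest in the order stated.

stool();
translate([830, 0, 0]) stool();
translate([0, 0, 393]) beam(1170);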